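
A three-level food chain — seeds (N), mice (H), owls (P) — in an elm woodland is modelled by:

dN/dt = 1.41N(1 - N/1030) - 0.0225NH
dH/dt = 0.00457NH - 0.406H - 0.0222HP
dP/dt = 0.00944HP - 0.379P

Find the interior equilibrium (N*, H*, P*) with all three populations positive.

From dP/dt = 0: 0.00944H* = 0.379, so H* = 40.1.
From dN/dt = 0: 1.41(1 - N*/1030) = 0.0225·40.1, giving N* = 1030·(1 - 0.641) = 370.
From dH/dt = 0: 0.00457·370 - 0.406 = 0.0222P*, so P* = 1.29/0.0222 = 57.9.

N* ≈ 370, H* ≈ 40.1, P* ≈ 57.9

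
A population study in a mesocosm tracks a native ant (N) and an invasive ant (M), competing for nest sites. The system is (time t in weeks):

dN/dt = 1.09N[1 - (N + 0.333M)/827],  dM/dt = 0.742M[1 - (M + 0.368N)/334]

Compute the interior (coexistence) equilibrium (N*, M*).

N* ≈ 816, M* ≈ 33.8

Setting both brackets to zero gives the nullclines N + 0.333M = 827 and 0.368N + M = 334.
Substituting M = 334 - 0.368N into the first: N(1 - 0.333·0.368) = 827 - 0.333·334.
So N* = 716/0.877 = 816, and then M* = 334 - 0.368·816 = 33.8.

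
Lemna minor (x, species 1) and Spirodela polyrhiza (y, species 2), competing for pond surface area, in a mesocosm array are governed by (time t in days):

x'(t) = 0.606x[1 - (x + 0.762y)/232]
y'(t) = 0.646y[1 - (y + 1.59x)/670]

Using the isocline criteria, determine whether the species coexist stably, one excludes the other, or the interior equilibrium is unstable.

Compare the nullcline intercepts: K1/α12 = 232/0.762 = 304 < K2 = 670; K2/α21 = 670/1.59 = 421 > K1 = 232.
Since the inequalities point opposite ways, species 2 can invade but species 1 cannot.

species 2 excludes species 1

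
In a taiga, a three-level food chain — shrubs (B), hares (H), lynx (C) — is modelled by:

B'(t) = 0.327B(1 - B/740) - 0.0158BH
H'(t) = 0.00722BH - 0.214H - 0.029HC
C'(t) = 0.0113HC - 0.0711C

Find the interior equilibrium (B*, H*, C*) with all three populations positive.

From dC/dt = 0: 0.0113H* = 0.0711, so H* = 6.29.
From dB/dt = 0: 0.327(1 - B*/740) = 0.0158·6.29, giving B* = 740·(1 - 0.304) = 515.
From dH/dt = 0: 0.00722·515 - 0.214 = 0.029C*, so C* = 3.5/0.029 = 121.

B* ≈ 515, H* ≈ 6.29, C* ≈ 121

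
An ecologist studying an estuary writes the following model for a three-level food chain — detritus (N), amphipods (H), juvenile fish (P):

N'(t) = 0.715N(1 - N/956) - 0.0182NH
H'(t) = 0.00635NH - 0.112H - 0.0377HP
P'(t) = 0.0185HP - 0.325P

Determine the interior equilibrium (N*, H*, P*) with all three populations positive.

N* ≈ 529, H* ≈ 17.6, P* ≈ 86

From dP/dt = 0: 0.0185H* = 0.325, so H* = 17.6.
From dN/dt = 0: 0.715(1 - N*/956) = 0.0182·17.6, giving N* = 956·(1 - 0.447) = 529.
From dH/dt = 0: 0.00635·529 - 0.112 = 0.0377P*, so P* = 3.24/0.0377 = 86.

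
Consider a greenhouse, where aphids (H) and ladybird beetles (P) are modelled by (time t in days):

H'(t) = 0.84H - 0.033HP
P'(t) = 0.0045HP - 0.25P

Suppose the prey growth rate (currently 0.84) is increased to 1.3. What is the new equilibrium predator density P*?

At the interior fixed point, setting dH/dt = 0 with H > 0 fixes P* = (prey growth rate)/(HP coefficient) — independent of the other coefficients.
With the change, P* = 1.3/0.033 = 39.4; it rises from 25.5.

P* ≈ 39.4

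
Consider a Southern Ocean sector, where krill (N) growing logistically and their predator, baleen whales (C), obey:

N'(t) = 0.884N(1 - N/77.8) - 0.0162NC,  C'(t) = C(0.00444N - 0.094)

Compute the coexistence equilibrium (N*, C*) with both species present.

From dC/dt = 0 with C > 0: 0.00444N* = 0.094, so N* = 21.2.
Substitute into dN/dt = 0: 0.884(1 - 21.2/77.8) = 0.0162C*.
The bracket is 0.728, giving C* = 0.643/0.0162 = 39.7.

N* ≈ 21.2, C* ≈ 39.7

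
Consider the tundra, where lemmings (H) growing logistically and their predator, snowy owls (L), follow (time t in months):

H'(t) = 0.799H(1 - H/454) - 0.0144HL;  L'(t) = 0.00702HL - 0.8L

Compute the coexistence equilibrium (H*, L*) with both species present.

From dL/dt = 0 with L > 0: 0.00702H* = 0.8, so H* = 114.
Substitute into dH/dt = 0: 0.799(1 - 114/454) = 0.0144L*.
The bracket is 0.749, giving L* = 0.598/0.0144 = 41.6.

H* ≈ 114, L* ≈ 41.6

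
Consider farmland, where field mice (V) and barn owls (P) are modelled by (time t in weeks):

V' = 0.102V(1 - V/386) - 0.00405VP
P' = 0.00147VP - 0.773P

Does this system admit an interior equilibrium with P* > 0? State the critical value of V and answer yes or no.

The predator equation gives dP/dt > 0 only when V > 0.773/0.00147 = 526.
Without the predator, V → K = 386. Since 386 < 526, the predator cannot invade.

Threshold V = 526; K < 526, so no, the predator goes extinct.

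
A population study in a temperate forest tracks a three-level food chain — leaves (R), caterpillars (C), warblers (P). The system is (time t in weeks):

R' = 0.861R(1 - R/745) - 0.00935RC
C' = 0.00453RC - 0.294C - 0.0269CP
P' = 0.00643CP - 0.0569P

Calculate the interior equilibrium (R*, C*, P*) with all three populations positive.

From dP/dt = 0: 0.00643C* = 0.0569, so C* = 8.85.
From dR/dt = 0: 0.861(1 - R*/745) = 0.00935·8.85, giving R* = 745·(1 - 0.0961) = 673.
From dC/dt = 0: 0.00453·673 - 0.294 = 0.0269P*, so P* = 2.76/0.0269 = 102.

R* ≈ 673, C* ≈ 8.85, P* ≈ 102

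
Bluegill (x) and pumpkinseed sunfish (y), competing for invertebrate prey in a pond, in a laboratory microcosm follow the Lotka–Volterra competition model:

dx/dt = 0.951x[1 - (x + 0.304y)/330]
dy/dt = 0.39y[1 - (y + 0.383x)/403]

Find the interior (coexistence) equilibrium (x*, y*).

Setting both brackets to zero gives the nullclines x + 0.304y = 330 and 0.383x + y = 403.
Substituting y = 403 - 0.383x into the first: x(1 - 0.304·0.383) = 330 - 0.304·403.
So x* = 207/0.884 = 235, and then y* = 403 - 0.383·235 = 313.

x* ≈ 235, y* ≈ 313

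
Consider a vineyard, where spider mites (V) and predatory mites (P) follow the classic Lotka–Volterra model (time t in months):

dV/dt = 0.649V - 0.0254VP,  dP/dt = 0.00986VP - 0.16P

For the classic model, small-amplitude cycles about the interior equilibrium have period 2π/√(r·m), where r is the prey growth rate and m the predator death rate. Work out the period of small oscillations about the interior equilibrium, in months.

Here r = 0.649 and m = 0.16, so r·m = 0.104.
ω = √0.104 = 0.322 per month, hence T = 2π/ω ≈ 19.5 months.

T ≈ 19.5 months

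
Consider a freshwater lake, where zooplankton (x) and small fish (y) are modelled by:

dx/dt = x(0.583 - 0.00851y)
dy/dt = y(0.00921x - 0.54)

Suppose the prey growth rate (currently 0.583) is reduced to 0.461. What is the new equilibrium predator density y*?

y* ≈ 54.2

At the interior fixed point, setting dx/dt = 0 with x > 0 fixes y* = (prey growth rate)/(xy coefficient) — independent of the other coefficients.
With the change, y* = 0.461/0.00851 = 54.2; it falls from 68.5.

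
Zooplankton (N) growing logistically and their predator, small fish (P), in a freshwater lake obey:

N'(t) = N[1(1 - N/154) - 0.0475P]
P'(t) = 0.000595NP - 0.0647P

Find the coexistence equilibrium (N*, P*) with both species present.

N* ≈ 109, P* ≈ 6.19

From dP/dt = 0 with P > 0: 0.000595N* = 0.0647, so N* = 109.
Substitute into dN/dt = 0: 1(1 - 109/154) = 0.0475P*.
The bracket is 0.294, giving P* = 0.294/0.0475 = 6.19.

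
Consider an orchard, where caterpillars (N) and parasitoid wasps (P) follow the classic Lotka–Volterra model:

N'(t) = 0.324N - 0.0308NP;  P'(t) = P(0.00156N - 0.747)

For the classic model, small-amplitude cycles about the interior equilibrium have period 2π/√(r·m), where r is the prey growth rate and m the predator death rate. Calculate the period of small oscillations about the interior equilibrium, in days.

T ≈ 12.8 days

Here r = 0.324 and m = 0.747, so r·m = 0.242.
ω = √0.242 = 0.492 per day, hence T = 2π/ω ≈ 12.8 days.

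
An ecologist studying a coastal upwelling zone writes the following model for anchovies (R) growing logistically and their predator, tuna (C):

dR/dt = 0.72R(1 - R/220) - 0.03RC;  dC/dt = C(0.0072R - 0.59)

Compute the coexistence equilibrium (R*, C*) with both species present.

R* ≈ 81.9, C* ≈ 15.1

From dC/dt = 0 with C > 0: 0.0072R* = 0.59, so R* = 81.9.
Substitute into dR/dt = 0: 0.72(1 - 81.9/220) = 0.03C*.
The bracket is 0.628, giving C* = 0.452/0.03 = 15.1.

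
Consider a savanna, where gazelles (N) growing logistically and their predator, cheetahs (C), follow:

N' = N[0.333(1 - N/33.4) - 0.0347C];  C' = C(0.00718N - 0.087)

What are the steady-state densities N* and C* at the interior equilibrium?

N* ≈ 12.1, C* ≈ 6.12

From dC/dt = 0 with C > 0: 0.00718N* = 0.087, so N* = 12.1.
Substitute into dN/dt = 0: 0.333(1 - 12.1/33.4) = 0.0347C*.
The bracket is 0.637, giving C* = 0.212/0.0347 = 6.12.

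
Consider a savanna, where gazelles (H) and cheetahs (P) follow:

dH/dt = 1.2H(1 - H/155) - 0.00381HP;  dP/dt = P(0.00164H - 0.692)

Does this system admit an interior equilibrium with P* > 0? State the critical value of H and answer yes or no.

The predator equation gives dP/dt > 0 only when H > 0.692/0.00164 = 422.
Without the predator, H → K = 155. Since 155 < 422, the predator cannot invade.

Threshold H = 422; K < 422, so no, the predator goes extinct.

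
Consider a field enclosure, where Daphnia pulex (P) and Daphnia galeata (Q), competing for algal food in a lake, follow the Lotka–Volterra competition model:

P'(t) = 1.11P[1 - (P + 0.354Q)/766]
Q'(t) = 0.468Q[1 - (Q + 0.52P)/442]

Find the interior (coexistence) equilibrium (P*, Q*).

Setting both brackets to zero gives the nullclines P + 0.354Q = 766 and 0.52P + Q = 442.
Substituting Q = 442 - 0.52P into the first: P(1 - 0.354·0.52) = 766 - 0.354·442.
So P* = 610/0.816 = 747, and then Q* = 442 - 0.52·747 = 53.5.

P* ≈ 747, Q* ≈ 53.5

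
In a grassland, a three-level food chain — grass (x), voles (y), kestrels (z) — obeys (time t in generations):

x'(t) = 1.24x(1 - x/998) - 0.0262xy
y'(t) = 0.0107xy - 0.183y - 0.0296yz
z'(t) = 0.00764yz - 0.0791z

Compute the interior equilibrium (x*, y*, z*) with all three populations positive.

From dz/dt = 0: 0.00764y* = 0.0791, so y* = 10.4.
From dx/dt = 0: 1.24(1 - x*/998) = 0.0262·10.4, giving x* = 998·(1 - 0.219) = 780.
From dy/dt = 0: 0.0107·780 - 0.183 = 0.0296z*, so z* = 8.16/0.0296 = 276.

x* ≈ 780, y* ≈ 10.4, z* ≈ 276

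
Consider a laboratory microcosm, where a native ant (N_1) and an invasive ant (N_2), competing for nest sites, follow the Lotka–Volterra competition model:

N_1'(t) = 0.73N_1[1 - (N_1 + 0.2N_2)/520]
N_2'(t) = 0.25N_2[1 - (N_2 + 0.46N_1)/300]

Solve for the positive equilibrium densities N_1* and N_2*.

Setting both brackets to zero gives the nullclines N_1 + 0.2N_2 = 520 and 0.46N_1 + N_2 = 300.
Substituting N_2 = 300 - 0.46N_1 into the first: N_1(1 - 0.2·0.46) = 520 - 0.2·300.
So N_1* = 460/0.908 = 507, and then N_2* = 300 - 0.46·507 = 67.

N_1* ≈ 507, N_2* ≈ 67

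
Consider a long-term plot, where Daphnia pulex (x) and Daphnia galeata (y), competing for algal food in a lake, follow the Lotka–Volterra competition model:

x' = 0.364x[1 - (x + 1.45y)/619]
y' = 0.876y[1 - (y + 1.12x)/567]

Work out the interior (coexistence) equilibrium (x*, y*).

Setting both brackets to zero gives the nullclines x + 1.45y = 619 and 1.12x + y = 567.
Substituting y = 567 - 1.12x into the first: x(1 - 1.45·1.12) = 619 - 1.45·567.
So x* = -203/-0.624 = 326, and then y* = 567 - 1.12·326 = 202.

x* ≈ 326, y* ≈ 202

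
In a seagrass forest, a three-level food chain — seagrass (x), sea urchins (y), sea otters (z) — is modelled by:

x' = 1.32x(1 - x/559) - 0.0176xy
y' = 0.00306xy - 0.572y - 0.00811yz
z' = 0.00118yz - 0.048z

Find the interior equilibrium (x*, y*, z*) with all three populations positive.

x* ≈ 256, y* ≈ 40.7, z* ≈ 26

From dz/dt = 0: 0.00118y* = 0.048, so y* = 40.7.
From dx/dt = 0: 1.32(1 - x*/559) = 0.0176·40.7, giving x* = 559·(1 - 0.542) = 256.
From dy/dt = 0: 0.00306·256 - 0.572 = 0.00811z*, so z* = 0.211/0.00811 = 26.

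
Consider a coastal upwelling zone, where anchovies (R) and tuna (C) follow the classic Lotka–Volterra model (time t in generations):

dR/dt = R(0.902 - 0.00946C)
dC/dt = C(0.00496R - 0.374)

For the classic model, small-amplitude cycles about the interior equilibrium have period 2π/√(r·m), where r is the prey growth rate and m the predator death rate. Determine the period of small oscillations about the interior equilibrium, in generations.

T ≈ 10.8 generations

Here r = 0.902 and m = 0.374, so r·m = 0.337.
ω = √0.337 = 0.581 per generation, hence T = 2π/ω ≈ 10.8 generations.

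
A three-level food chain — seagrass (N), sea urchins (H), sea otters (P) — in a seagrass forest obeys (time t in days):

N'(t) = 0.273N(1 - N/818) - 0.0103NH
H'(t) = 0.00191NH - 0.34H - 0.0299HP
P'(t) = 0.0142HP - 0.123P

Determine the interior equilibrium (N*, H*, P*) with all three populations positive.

N* ≈ 551, H* ≈ 8.66, P* ≈ 23.8

From dP/dt = 0: 0.0142H* = 0.123, so H* = 8.66.
From dN/dt = 0: 0.273(1 - N*/818) = 0.0103·8.66, giving N* = 818·(1 - 0.327) = 551.
From dH/dt = 0: 0.00191·551 - 0.34 = 0.0299P*, so P* = 0.712/0.0299 = 23.8.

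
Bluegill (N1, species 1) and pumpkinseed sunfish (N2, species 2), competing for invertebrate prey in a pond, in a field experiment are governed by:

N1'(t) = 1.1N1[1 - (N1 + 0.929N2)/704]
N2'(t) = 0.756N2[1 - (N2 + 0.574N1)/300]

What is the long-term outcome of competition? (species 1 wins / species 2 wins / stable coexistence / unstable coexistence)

species 1 excludes species 2

Compare the nullcline intercepts: K1/α12 = 704/0.929 = 758 > K2 = 300; K2/α21 = 300/0.574 = 523 < K1 = 704.
Since the inequalities point opposite ways, species 1 can invade but species 2 cannot.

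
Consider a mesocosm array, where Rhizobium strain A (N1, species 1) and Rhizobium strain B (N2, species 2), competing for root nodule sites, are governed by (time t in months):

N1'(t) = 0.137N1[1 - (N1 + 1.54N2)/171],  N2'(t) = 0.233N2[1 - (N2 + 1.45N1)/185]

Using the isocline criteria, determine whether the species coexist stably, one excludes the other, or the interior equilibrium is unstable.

Compare the nullcline intercepts: K1/α12 = 171/1.54 = 111 < K2 = 185; K2/α21 = 185/1.45 = 128 < K1 = 171.
Since both are reversed, neither can invade when rare; the interior point is a saddle.

unstable coexistence (outcome depends on initial conditions)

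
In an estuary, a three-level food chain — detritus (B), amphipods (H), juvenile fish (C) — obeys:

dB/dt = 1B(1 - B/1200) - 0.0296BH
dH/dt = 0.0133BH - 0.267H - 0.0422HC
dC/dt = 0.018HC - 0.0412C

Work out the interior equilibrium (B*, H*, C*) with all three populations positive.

From dC/dt = 0: 0.018H* = 0.0412, so H* = 2.29.
From dB/dt = 0: 1(1 - B*/1200) = 0.0296·2.29, giving B* = 1200·(1 - 0.0678) = 1120.
From dH/dt = 0: 0.0133·1120 - 0.267 = 0.0422C*, so C* = 14.6/0.0422 = 346.

B* ≈ 1120, H* ≈ 2.29, C* ≈ 346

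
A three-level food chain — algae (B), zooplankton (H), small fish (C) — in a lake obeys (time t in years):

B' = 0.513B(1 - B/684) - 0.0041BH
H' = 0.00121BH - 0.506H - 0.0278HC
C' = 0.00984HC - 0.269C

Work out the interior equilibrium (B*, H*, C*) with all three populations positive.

From dC/dt = 0: 0.00984H* = 0.269, so H* = 27.3.
From dB/dt = 0: 0.513(1 - B*/684) = 0.0041·27.3, giving B* = 684·(1 - 0.218) = 535.
From dH/dt = 0: 0.00121·535 - 0.506 = 0.0278C*, so C* = 0.141/0.0278 = 5.07.

B* ≈ 535, H* ≈ 27.3, C* ≈ 5.07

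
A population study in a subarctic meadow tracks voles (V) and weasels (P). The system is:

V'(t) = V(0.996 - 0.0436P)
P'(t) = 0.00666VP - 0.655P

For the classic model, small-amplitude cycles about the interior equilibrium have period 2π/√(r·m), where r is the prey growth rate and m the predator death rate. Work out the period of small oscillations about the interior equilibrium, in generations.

T ≈ 7.78 generations

Here r = 0.996 and m = 0.655, so r·m = 0.652.
ω = √0.652 = 0.808 per generation, hence T = 2π/ω ≈ 7.78 generations.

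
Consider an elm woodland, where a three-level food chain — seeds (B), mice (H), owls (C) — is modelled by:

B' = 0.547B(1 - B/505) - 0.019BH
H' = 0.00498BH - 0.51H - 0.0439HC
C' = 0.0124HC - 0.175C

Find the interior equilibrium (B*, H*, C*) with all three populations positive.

From dC/dt = 0: 0.0124H* = 0.175, so H* = 14.1.
From dB/dt = 0: 0.547(1 - B*/505) = 0.019·14.1, giving B* = 505·(1 - 0.49) = 257.
From dH/dt = 0: 0.00498·257 - 0.51 = 0.0439C*, so C* = 0.772/0.0439 = 17.6.

B* ≈ 257, H* ≈ 14.1, C* ≈ 17.6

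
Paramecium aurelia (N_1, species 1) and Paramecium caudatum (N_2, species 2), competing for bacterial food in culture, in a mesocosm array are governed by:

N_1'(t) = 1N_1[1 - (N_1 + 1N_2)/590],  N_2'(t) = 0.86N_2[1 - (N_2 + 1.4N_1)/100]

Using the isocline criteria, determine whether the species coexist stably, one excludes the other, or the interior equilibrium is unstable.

species 1 excludes species 2

Compare the nullcline intercepts: K1/α12 = 590/1 = 590 > K2 = 100; K2/α21 = 100/1.4 = 71.4 < K1 = 590.
Since the inequalities point opposite ways, species 1 can invade but species 2 cannot.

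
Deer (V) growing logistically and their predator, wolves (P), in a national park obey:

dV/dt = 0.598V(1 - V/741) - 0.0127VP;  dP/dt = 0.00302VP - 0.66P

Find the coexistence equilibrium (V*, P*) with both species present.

V* ≈ 219, P* ≈ 33.2

From dP/dt = 0 with P > 0: 0.00302V* = 0.66, so V* = 219.
Substitute into dV/dt = 0: 0.598(1 - 219/741) = 0.0127P*.
The bracket is 0.705, giving P* = 0.422/0.0127 = 33.2.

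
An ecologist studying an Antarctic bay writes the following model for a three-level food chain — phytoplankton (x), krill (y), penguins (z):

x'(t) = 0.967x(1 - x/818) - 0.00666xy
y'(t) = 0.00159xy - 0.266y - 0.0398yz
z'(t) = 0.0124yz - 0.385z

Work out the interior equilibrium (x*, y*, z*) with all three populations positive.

x* ≈ 643, y* ≈ 31, z* ≈ 19

From dz/dt = 0: 0.0124y* = 0.385, so y* = 31.
From dx/dt = 0: 0.967(1 - x*/818) = 0.00666·31, giving x* = 818·(1 - 0.214) = 643.
From dy/dt = 0: 0.00159·643 - 0.266 = 0.0398z*, so z* = 0.756/0.0398 = 19.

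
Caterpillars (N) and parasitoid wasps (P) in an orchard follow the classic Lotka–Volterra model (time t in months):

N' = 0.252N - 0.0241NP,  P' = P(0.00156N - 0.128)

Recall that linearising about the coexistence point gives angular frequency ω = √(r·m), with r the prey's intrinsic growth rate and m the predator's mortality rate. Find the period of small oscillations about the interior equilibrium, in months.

Here r = 0.252 and m = 0.128, so r·m = 0.0323.
ω = √0.0323 = 0.18 per month, hence T = 2π/ω ≈ 35 months.

T ≈ 35 months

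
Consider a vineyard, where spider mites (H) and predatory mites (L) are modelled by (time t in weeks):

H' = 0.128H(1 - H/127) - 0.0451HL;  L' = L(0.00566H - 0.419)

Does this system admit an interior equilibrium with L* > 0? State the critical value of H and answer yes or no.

Threshold H = 74; K > 74, so yes, the predator persists.

The predator equation gives dL/dt > 0 only when H > 0.419/0.00566 = 74.
Without the predator, H → K = 127. Since 127 > 74, the predator can invade and persist.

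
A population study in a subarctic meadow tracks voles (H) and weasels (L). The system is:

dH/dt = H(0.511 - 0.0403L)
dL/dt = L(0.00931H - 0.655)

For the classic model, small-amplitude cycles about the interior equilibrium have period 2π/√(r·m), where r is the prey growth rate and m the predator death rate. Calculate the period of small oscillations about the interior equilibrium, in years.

Here r = 0.511 and m = 0.655, so r·m = 0.335.
ω = √0.335 = 0.579 per year, hence T = 2π/ω ≈ 10.9 years.

T ≈ 10.9 years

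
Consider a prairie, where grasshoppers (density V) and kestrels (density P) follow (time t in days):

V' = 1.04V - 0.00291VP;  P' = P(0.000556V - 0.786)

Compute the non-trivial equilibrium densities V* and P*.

V* ≈ 1410, P* ≈ 357

Set dP/dt = 0 with P > 0: 0.000556V - 0.786 = 0, so V* = 0.786/0.000556 = 1410.
Set dV/dt = 0 with V > 0: 1.04 - 0.00291P = 0, so P* = 1.04/0.00291 = 357.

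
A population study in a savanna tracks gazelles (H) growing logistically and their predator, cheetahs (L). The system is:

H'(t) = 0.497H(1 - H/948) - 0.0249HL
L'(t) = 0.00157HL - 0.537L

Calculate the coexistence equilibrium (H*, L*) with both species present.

From dL/dt = 0 with L > 0: 0.00157H* = 0.537, so H* = 342.
Substitute into dH/dt = 0: 0.497(1 - 342/948) = 0.0249L*.
The bracket is 0.639, giving L* = 0.318/0.0249 = 12.8.

H* ≈ 342, L* ≈ 12.8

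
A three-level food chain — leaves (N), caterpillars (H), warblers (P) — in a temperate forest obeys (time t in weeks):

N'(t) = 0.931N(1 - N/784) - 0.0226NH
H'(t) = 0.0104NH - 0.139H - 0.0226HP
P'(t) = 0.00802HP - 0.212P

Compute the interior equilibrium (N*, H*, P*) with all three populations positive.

N* ≈ 281, H* ≈ 26.4, P* ≈ 123

From dP/dt = 0: 0.00802H* = 0.212, so H* = 26.4.
From dN/dt = 0: 0.931(1 - N*/784) = 0.0226·26.4, giving N* = 784·(1 - 0.642) = 281.
From dH/dt = 0: 0.0104·281 - 0.139 = 0.0226P*, so P* = 2.78/0.0226 = 123.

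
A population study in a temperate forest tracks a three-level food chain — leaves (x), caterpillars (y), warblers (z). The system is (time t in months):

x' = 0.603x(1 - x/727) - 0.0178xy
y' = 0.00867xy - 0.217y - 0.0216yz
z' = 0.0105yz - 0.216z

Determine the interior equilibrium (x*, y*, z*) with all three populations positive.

x* ≈ 286, y* ≈ 20.6, z* ≈ 105

From dz/dt = 0: 0.0105y* = 0.216, so y* = 20.6.
From dx/dt = 0: 0.603(1 - x*/727) = 0.0178·20.6, giving x* = 727·(1 - 0.607) = 286.
From dy/dt = 0: 0.00867·286 - 0.217 = 0.0216z*, so z* = 2.26/0.0216 = 105.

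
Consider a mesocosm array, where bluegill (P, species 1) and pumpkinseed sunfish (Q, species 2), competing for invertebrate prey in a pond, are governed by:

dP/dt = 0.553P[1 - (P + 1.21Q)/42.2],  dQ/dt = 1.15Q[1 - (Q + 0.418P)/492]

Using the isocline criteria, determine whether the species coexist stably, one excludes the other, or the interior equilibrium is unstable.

species 2 excludes species 1

Compare the nullcline intercepts: K1/α12 = 42.2/1.21 = 34.9 < K2 = 492; K2/α21 = 492/0.418 = 1180 > K1 = 42.2.
Since the inequalities point opposite ways, species 2 can invade but species 1 cannot.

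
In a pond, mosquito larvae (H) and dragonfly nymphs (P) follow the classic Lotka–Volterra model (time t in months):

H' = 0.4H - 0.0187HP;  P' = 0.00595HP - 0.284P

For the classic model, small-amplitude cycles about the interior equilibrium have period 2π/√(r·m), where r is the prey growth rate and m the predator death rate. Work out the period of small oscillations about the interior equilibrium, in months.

Here r = 0.4 and m = 0.284, so r·m = 0.114.
ω = √0.114 = 0.337 per month, hence T = 2π/ω ≈ 18.6 months.

T ≈ 18.6 months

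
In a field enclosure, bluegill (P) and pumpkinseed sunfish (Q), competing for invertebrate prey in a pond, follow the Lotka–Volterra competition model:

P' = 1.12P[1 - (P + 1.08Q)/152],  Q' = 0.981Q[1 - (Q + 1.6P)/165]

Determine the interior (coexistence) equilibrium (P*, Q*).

Setting both brackets to zero gives the nullclines P + 1.08Q = 152 and 1.6P + Q = 165.
Substituting Q = 165 - 1.6P into the first: P(1 - 1.08·1.6) = 152 - 1.08·165.
So P* = -26.2/-0.728 = 36, and then Q* = 165 - 1.6·36 = 107.

P* ≈ 36, Q* ≈ 107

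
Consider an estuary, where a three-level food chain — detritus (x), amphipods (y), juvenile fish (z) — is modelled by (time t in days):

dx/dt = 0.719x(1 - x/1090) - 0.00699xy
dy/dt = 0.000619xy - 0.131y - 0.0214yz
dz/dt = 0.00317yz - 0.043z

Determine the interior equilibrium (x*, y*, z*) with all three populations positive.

x* ≈ 946, y* ≈ 13.6, z* ≈ 21.2

From dz/dt = 0: 0.00317y* = 0.043, so y* = 13.6.
From dx/dt = 0: 0.719(1 - x*/1090) = 0.00699·13.6, giving x* = 1090·(1 - 0.132) = 946.
From dy/dt = 0: 0.000619·946 - 0.131 = 0.0214z*, so z* = 0.455/0.0214 = 21.2.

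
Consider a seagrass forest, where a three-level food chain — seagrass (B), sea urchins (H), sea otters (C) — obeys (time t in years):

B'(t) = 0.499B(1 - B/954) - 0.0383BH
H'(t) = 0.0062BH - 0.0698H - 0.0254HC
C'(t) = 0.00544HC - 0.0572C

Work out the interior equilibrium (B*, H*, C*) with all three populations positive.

B* ≈ 184, H* ≈ 10.5, C* ≈ 42.2

From dC/dt = 0: 0.00544H* = 0.0572, so H* = 10.5.
From dB/dt = 0: 0.499(1 - B*/954) = 0.0383·10.5, giving B* = 954·(1 - 0.807) = 184.
From dH/dt = 0: 0.0062·184 - 0.0698 = 0.0254C*, so C* = 1.07/0.0254 = 42.2.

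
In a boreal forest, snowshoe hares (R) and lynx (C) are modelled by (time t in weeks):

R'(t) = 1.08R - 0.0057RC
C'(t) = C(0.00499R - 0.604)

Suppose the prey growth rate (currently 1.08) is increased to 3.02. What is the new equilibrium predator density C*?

At the interior fixed point, setting dR/dt = 0 with R > 0 fixes C* = (prey growth rate)/(RC coefficient) — independent of the other coefficients.
With the change, C* = 3.02/0.0057 = 530; it rises from 189.

C* ≈ 530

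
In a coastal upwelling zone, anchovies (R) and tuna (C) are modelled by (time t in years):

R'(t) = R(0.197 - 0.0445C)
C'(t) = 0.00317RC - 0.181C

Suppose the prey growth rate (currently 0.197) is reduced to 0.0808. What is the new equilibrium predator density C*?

At the interior fixed point, setting dR/dt = 0 with R > 0 fixes C* = (prey growth rate)/(RC coefficient) — independent of the other coefficients.
With the change, C* = 0.0808/0.0445 = 1.82; it falls from 4.43.

C* ≈ 1.82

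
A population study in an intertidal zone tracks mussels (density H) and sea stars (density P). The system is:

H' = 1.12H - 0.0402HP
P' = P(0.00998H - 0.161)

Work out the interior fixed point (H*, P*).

H* ≈ 16.1, P* ≈ 27.9

Set dP/dt = 0 with P > 0: 0.00998H - 0.161 = 0, so H* = 0.161/0.00998 = 16.1.
Set dH/dt = 0 with H > 0: 1.12 - 0.0402P = 0, so P* = 1.12/0.0402 = 27.9.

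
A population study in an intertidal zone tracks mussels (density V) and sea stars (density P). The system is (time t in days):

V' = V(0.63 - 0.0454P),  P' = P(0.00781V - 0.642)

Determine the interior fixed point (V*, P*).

Set dP/dt = 0 with P > 0: 0.00781V - 0.642 = 0, so V* = 0.642/0.00781 = 82.2.
Set dV/dt = 0 with V > 0: 0.63 - 0.0454P = 0, so P* = 0.63/0.0454 = 13.9.

V* ≈ 82.2, P* ≈ 13.9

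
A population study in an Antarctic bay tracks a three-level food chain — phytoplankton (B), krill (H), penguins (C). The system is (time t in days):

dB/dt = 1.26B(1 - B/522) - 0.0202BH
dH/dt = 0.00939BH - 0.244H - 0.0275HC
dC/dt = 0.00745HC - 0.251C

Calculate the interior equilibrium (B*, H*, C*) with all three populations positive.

B* ≈ 240, H* ≈ 33.7, C* ≈ 73.1

From dC/dt = 0: 0.00745H* = 0.251, so H* = 33.7.
From dB/dt = 0: 1.26(1 - B*/522) = 0.0202·33.7, giving B* = 522·(1 - 0.54) = 240.
From dH/dt = 0: 0.00939·240 - 0.244 = 0.0275C*, so C* = 2.01/0.0275 = 73.1.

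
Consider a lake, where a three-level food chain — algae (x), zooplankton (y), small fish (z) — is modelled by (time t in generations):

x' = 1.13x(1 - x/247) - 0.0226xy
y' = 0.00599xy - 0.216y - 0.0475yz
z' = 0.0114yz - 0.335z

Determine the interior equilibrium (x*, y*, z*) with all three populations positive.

From dz/dt = 0: 0.0114y* = 0.335, so y* = 29.4.
From dx/dt = 0: 1.13(1 - x*/247) = 0.0226·29.4, giving x* = 247·(1 - 0.588) = 102.
From dy/dt = 0: 0.00599·102 - 0.216 = 0.0475z*, so z* = 0.394/0.0475 = 8.29.

x* ≈ 102, y* ≈ 29.4, z* ≈ 8.29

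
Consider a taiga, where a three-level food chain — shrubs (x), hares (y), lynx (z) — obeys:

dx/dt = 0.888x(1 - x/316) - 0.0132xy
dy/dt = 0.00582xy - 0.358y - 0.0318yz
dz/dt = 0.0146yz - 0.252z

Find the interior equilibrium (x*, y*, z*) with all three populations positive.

x* ≈ 235, y* ≈ 17.3, z* ≈ 31.7

From dz/dt = 0: 0.0146y* = 0.252, so y* = 17.3.
From dx/dt = 0: 0.888(1 - x*/316) = 0.0132·17.3, giving x* = 316·(1 - 0.257) = 235.
From dy/dt = 0: 0.00582·235 - 0.358 = 0.0318z*, so z* = 1.01/0.0318 = 31.7.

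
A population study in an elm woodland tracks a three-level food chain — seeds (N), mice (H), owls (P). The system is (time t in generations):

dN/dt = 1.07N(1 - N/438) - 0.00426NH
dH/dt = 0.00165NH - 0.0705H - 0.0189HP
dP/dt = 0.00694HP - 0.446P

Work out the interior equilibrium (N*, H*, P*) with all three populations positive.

From dP/dt = 0: 0.00694H* = 0.446, so H* = 64.3.
From dN/dt = 0: 1.07(1 - N*/438) = 0.00426·64.3, giving N* = 438·(1 - 0.256) = 326.
From dH/dt = 0: 0.00165·326 - 0.0705 = 0.0189P*, so P* = 0.467/0.0189 = 24.7.

N* ≈ 326, H* ≈ 64.3, P* ≈ 24.7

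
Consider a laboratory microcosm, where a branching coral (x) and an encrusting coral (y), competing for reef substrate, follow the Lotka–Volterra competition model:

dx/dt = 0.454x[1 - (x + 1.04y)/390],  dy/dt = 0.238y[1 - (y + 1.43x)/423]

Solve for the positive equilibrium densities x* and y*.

Setting both brackets to zero gives the nullclines x + 1.04y = 390 and 1.43x + y = 423.
Substituting y = 423 - 1.43x into the first: x(1 - 1.04·1.43) = 390 - 1.04·423.
So x* = -49.9/-0.487 = 102, and then y* = 423 - 1.43·102 = 276.

x* ≈ 102, y* ≈ 276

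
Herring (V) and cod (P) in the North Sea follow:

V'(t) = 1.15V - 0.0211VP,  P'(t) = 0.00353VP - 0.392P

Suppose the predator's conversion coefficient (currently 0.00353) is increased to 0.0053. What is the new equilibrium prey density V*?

At the interior fixed point, setting dP/dt = 0 with P > 0 fixes V* = (predator death rate)/(VP coefficient) — independent of the other coefficients.
With the change, V* = 0.392/0.0053 = 74; it falls from 111.

V* ≈ 74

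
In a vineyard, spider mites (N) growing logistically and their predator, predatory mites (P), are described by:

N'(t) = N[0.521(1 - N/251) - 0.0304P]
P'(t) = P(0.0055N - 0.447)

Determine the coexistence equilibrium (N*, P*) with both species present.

From dP/dt = 0 with P > 0: 0.0055N* = 0.447, so N* = 81.3.
Substitute into dN/dt = 0: 0.521(1 - 81.3/251) = 0.0304P*.
The bracket is 0.676, giving P* = 0.352/0.0304 = 11.6.

N* ≈ 81.3, P* ≈ 11.6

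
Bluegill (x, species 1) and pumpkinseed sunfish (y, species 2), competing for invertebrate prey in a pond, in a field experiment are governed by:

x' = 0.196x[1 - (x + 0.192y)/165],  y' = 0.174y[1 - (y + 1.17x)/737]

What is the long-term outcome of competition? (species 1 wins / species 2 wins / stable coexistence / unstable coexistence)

stable coexistence

Compare the nullcline intercepts: K1/α12 = 165/0.192 = 859 > K2 = 737; K2/α21 = 737/1.17 = 630 > K1 = 165.
Since both inequalities hold, each species can invade when rare, so the interior equilibrium is stable.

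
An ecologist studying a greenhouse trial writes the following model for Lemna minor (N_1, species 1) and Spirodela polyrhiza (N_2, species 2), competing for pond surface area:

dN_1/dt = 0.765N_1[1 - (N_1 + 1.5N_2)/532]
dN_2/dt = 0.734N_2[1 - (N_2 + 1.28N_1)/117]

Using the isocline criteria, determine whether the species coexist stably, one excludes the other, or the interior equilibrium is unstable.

species 1 excludes species 2

Compare the nullcline intercepts: K1/α12 = 532/1.5 = 355 > K2 = 117; K2/α21 = 117/1.28 = 91.4 < K1 = 532.
Since the inequalities point opposite ways, species 1 can invade but species 2 cannot.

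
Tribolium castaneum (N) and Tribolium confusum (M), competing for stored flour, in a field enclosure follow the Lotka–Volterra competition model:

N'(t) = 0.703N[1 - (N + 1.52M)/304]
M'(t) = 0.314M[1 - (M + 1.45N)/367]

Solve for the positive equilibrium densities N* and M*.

Setting both brackets to zero gives the nullclines N + 1.52M = 304 and 1.45N + M = 367.
Substituting M = 367 - 1.45N into the first: N(1 - 1.52·1.45) = 304 - 1.52·367.
So N* = -254/-1.2 = 211, and then M* = 367 - 1.45·211 = 61.3.

N* ≈ 211, M* ≈ 61.3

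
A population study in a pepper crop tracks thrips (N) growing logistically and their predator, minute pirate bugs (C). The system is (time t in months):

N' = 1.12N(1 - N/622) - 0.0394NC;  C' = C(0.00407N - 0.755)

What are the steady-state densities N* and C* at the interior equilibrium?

From dC/dt = 0 with C > 0: 0.00407N* = 0.755, so N* = 186.
Substitute into dN/dt = 0: 1.12(1 - 186/622) = 0.0394C*.
The bracket is 0.702, giving C* = 0.786/0.0394 = 19.9.

N* ≈ 186, C* ≈ 19.9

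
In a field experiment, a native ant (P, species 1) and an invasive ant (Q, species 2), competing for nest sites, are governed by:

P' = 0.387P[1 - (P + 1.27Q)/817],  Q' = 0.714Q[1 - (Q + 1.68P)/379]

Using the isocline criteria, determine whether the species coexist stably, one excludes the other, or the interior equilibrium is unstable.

Compare the nullcline intercepts: K1/α12 = 817/1.27 = 643 > K2 = 379; K2/α21 = 379/1.68 = 226 < K1 = 817.
Since the inequalities point opposite ways, species 1 can invade but species 2 cannot.

species 1 excludes species 2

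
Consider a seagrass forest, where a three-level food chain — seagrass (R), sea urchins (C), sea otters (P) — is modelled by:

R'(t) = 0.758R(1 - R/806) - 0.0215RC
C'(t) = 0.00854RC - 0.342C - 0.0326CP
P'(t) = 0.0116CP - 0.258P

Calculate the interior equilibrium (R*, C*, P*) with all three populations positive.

R* ≈ 298, C* ≈ 22.2, P* ≈ 67.5

From dP/dt = 0: 0.0116C* = 0.258, so C* = 22.2.
From dR/dt = 0: 0.758(1 - R*/806) = 0.0215·22.2, giving R* = 806·(1 - 0.631) = 298.
From dC/dt = 0: 0.00854·298 - 0.342 = 0.0326P*, so P* = 2.2/0.0326 = 67.5.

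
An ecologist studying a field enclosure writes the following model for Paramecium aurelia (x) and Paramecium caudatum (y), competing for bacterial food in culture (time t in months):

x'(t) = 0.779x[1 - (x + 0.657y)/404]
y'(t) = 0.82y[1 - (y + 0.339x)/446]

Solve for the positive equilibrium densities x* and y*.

Setting both brackets to zero gives the nullclines x + 0.657y = 404 and 0.339x + y = 446.
Substituting y = 446 - 0.339x into the first: x(1 - 0.657·0.339) = 404 - 0.657·446.
So x* = 111/0.777 = 143, and then y* = 446 - 0.339·143 = 398.

x* ≈ 143, y* ≈ 398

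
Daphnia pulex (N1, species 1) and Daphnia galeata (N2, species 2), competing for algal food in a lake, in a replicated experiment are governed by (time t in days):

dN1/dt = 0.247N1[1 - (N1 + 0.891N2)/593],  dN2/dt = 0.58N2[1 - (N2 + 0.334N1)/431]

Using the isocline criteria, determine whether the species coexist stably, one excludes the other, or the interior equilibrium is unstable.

stable coexistence

Compare the nullcline intercepts: K1/α12 = 593/0.891 = 666 > K2 = 431; K2/α21 = 431/0.334 = 1290 > K1 = 593.
Since both inequalities hold, each species can invade when rare, so the interior equilibrium is stable.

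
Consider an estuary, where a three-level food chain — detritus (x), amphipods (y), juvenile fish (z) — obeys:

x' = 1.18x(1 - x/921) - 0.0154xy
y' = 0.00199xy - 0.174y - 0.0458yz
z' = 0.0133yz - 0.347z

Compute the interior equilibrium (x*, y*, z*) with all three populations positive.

x* ≈ 607, y* ≈ 26.1, z* ≈ 22.6

From dz/dt = 0: 0.0133y* = 0.347, so y* = 26.1.
From dx/dt = 0: 1.18(1 - x*/921) = 0.0154·26.1, giving x* = 921·(1 - 0.34) = 607.
From dy/dt = 0: 0.00199·607 - 0.174 = 0.0458z*, so z* = 1.03/0.0458 = 22.6.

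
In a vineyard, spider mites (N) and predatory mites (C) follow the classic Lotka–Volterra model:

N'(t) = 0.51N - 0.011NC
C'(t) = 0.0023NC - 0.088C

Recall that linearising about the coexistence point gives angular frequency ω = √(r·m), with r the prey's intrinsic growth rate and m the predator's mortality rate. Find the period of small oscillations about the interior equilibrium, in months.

T ≈ 29.7 months

Here r = 0.51 and m = 0.088, so r·m = 0.0449.
ω = √0.0449 = 0.212 per month, hence T = 2π/ω ≈ 29.7 months.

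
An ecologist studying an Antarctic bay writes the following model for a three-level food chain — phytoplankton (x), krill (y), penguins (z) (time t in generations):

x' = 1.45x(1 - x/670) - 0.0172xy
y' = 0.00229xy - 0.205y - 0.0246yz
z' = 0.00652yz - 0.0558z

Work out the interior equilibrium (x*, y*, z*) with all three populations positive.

From dz/dt = 0: 0.00652y* = 0.0558, so y* = 8.56.
From dx/dt = 0: 1.45(1 - x*/670) = 0.0172·8.56, giving x* = 670·(1 - 0.102) = 602.
From dy/dt = 0: 0.00229·602 - 0.205 = 0.0246z*, so z* = 1.17/0.0246 = 47.7.

x* ≈ 602, y* ≈ 8.56, z* ≈ 47.7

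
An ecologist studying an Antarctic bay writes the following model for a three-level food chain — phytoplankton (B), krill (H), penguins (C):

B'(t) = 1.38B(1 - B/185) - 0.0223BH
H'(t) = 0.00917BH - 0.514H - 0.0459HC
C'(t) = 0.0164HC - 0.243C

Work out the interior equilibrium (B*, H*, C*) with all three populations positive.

From dC/dt = 0: 0.0164H* = 0.243, so H* = 14.8.
From dB/dt = 0: 1.38(1 - B*/185) = 0.0223·14.8, giving B* = 185·(1 - 0.239) = 141.
From dH/dt = 0: 0.00917·141 - 0.514 = 0.0459C*, so C* = 0.776/0.0459 = 16.9.

B* ≈ 141, H* ≈ 14.8, C* ≈ 16.9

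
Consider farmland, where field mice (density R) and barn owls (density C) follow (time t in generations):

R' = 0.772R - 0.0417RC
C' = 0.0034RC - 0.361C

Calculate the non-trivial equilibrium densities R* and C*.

Set dC/dt = 0 with C > 0: 0.0034R - 0.361 = 0, so R* = 0.361/0.0034 = 106.
Set dR/dt = 0 with R > 0: 0.772 - 0.0417C = 0, so C* = 0.772/0.0417 = 18.5.

R* ≈ 106, C* ≈ 18.5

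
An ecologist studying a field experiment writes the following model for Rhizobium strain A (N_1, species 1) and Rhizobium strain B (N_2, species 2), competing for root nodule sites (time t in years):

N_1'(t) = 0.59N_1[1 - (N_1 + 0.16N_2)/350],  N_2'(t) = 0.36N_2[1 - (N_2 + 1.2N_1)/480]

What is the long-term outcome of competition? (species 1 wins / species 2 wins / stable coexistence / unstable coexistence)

stable coexistence

Compare the nullcline intercepts: K1/α12 = 350/0.16 = 2190 > K2 = 480; K2/α21 = 480/1.2 = 400 > K1 = 350.
Since both inequalities hold, each species can invade when rare, so the interior equilibrium is stable.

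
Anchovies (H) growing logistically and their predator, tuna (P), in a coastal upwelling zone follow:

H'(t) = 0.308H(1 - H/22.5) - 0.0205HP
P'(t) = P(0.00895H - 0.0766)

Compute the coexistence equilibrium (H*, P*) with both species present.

H* ≈ 8.56, P* ≈ 9.31

From dP/dt = 0 with P > 0: 0.00895H* = 0.0766, so H* = 8.56.
Substitute into dH/dt = 0: 0.308(1 - 8.56/22.5) = 0.0205P*.
The bracket is 0.62, giving P* = 0.191/0.0205 = 9.31.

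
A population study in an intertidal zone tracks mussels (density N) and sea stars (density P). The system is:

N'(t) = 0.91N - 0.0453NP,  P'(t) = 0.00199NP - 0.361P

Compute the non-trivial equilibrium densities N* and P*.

Set dP/dt = 0 with P > 0: 0.00199N - 0.361 = 0, so N* = 0.361/0.00199 = 181.
Set dN/dt = 0 with N > 0: 0.91 - 0.0453P = 0, so P* = 0.91/0.0453 = 20.1.

N* ≈ 181, P* ≈ 20.1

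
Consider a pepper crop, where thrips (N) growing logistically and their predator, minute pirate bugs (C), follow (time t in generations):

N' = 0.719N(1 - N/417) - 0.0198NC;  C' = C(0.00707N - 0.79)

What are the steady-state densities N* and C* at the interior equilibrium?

From dC/dt = 0 with C > 0: 0.00707N* = 0.79, so N* = 112.
Substitute into dN/dt = 0: 0.719(1 - 112/417) = 0.0198C*.
The bracket is 0.732, giving C* = 0.526/0.0198 = 26.6.

N* ≈ 112, C* ≈ 26.6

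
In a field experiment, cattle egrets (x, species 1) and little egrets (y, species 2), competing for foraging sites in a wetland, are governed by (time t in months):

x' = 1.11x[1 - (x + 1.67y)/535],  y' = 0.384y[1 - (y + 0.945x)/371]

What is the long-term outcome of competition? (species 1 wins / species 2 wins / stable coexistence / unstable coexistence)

unstable coexistence (outcome depends on initial conditions)

Compare the nullcline intercepts: K1/α12 = 535/1.67 = 320 < K2 = 371; K2/α21 = 371/0.945 = 393 < K1 = 535.
Since both are reversed, neither can invade when rare; the interior point is a saddle.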